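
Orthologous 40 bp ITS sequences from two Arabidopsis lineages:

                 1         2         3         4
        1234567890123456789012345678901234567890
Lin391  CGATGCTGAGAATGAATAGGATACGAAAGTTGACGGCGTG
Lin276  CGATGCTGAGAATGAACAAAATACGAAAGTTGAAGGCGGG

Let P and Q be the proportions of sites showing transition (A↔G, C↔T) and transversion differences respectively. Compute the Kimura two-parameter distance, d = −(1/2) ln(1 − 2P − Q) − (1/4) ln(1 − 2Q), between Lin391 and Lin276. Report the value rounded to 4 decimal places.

0.1379

The sequences differ at positions 17 (T/C, transition), 19 (G/A, transition), 20 (G/A, transition), 34 (C/A, transversion), 39 (T/G, transversion).
Of the 5 differences, 3 transitions and 2 transversions over 40 sites: P = 3/40 = 0.075000, Q = 2/40 = 0.050000.
d = −0.5·ln(0.800000) − 0.25·ln(0.900000) = −0.5·(-0.223144) − 0.25·(-0.105361) = 0.1379.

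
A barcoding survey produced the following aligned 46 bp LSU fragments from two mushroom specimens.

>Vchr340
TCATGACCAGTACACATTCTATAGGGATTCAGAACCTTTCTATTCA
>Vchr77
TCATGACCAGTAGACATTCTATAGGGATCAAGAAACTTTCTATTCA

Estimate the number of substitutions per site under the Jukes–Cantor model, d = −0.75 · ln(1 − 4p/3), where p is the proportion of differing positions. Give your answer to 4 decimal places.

0.0924

Differing sites — 13:C/G; 29:T/C; 30:C/A; 35:C/A.
p = 4/46 = 0.086957.
d = −0.75 · ln(1 − (4/3)·0.086957) = −0.75 · ln(0.884057) = −0.75 · (-0.123234) = 0.0924.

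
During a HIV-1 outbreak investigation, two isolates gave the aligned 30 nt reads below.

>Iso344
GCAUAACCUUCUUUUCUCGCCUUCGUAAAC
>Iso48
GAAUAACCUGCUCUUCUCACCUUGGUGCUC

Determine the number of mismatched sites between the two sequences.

8

Differing sites — 2:C/A; 10:U/G; 13:U/C; 19:G/A; 24:C/G; 27:A/G; 28:A/C; 29:A/U.
That gives 8 mismatches out of 30 aligned sites, so the Hamming distance is 8.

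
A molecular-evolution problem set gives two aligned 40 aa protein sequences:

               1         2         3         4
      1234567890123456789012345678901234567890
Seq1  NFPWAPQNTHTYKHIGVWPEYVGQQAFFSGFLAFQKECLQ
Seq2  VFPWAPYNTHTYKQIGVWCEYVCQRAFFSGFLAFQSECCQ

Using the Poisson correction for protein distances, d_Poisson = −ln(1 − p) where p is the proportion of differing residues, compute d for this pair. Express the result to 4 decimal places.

0.2231

The sequences differ at positions 1 (N/V), 7 (Q/Y), 14 (H/Q), 19 (P/C), 23 (G/C), 25 (Q/R), 36 (K/S), 39 (L/C).
p = 8/40 = 0.200000.
d = −ln(1 − 0.200000) = −ln(0.800000) = 0.2231.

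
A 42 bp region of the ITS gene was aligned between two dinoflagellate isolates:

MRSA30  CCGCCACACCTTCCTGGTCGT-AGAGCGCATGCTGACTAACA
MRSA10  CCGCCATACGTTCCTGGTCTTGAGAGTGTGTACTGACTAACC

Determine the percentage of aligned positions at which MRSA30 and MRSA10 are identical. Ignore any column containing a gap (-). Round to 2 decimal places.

80.49%

Excluding the 1 gap column leaves 41 comparable sites.
Mismatches occur at site 7 (C/T), site 10 (C/G), site 20 (G/T), site 27 (C/T), site 29 (C/T), site 30 (A/G), site 32 (G/A), site 42 (A/C).
33 of the 41 comparable sites match, so the percent identity is 33/41 × 100 = 80.49%.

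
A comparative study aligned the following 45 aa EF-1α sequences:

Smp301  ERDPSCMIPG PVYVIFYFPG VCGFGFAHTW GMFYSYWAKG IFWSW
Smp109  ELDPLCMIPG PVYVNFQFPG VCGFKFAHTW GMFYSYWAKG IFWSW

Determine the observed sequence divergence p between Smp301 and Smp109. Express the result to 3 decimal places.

Mismatches occur at site 2 (R→L), site 5 (S→L), site 15 (I→N), site 17 (Y→Q), site 25 (G→K).
There are 5 differences over 45 sites, so p = 5/45 = 0.111.

0.111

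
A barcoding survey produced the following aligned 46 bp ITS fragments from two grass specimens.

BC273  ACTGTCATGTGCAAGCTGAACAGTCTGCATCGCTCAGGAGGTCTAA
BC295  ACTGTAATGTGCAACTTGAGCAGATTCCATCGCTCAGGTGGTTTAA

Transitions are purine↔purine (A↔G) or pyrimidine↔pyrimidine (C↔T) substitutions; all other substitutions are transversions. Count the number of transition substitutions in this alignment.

4

The sequences differ at positions 6 (C/A, transversion), 15 (G/C, transversion), 16 (C/T, transition), 20 (A/G, transition), 24 (T/A, transversion), 25 (C/T, transition), 27 (G/C, transversion), 39 (A/T, transversion), 43 (C/T, transition).
Of the 9 differences, 4 transitions and 5 transversions, so the answer is 4.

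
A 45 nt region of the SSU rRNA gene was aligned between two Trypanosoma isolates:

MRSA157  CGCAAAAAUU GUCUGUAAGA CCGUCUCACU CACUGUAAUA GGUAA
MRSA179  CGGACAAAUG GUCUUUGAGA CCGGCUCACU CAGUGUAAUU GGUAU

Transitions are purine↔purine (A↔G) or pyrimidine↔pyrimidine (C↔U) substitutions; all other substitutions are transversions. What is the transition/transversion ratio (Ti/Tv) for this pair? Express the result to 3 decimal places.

The sequences differ at positions 3 (C/G, transversion), 5 (A/C, transversion), 10 (U/G, transversion), 15 (G/U, transversion), 17 (A/G, transition), 24 (U/G, transversion), 33 (C/G, transversion), 40 (A/U, transversion), 45 (A/U, transversion).
Of the 9 differences, 1 transition and 8 transversions, so Ti/Tv = 1/8 = 0.125.

0.125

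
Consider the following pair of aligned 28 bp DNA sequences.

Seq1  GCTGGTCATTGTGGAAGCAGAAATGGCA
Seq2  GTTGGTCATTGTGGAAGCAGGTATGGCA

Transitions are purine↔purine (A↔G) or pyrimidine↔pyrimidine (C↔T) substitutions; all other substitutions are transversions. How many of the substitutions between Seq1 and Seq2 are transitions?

Mismatches occur at site 2 (C→T, transition), site 21 (A→G, transition), site 22 (A→T, transversion).
Of the 3 differences, 2 transitions and 1 transversion, so the answer is 2.

2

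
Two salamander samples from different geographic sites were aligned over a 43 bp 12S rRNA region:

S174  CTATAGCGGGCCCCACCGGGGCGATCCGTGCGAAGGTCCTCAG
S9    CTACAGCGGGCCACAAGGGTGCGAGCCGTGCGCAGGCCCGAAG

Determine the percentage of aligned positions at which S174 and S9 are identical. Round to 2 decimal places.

76.74%

The sequences differ at positions 4 (T/C), 13 (C/A), 16 (C/A), 17 (C/G), 20 (G/T), 25 (T/G), 33 (A/C), 37 (T/C), 40 (T/G), 41 (C/A).
33 of the 43 sites match, so the percent identity is 33/43 × 100 = 76.74%.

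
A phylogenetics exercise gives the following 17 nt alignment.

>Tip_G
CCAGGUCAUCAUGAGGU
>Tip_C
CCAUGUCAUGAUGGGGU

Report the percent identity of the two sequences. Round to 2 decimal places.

82.35%

Differing sites — 4:G/U; 10:C/G; 14:A/G.
14 of the 17 sites match, so the percent identity is 14/17 × 100 = 82.35%.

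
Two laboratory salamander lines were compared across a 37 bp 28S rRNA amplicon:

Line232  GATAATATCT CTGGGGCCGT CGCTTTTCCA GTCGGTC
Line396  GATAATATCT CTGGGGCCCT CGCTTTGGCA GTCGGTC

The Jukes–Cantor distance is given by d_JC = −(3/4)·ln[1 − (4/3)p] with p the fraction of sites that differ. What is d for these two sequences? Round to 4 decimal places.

Mismatches occur at site 19 (G→C), site 27 (T→G), site 28 (C→G).
p = 3/37 = 0.081081.
d = −0.75 · ln(1 − (4/3)·0.081081) = −0.75 · ln(0.891892) = −0.75 · (-0.114410) = 0.0858.

0.0858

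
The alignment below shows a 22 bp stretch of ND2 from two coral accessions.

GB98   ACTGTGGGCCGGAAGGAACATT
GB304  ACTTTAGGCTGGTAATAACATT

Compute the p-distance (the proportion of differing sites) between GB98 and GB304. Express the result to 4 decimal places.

0.2727

The sequences differ at positions 4 (G/T), 6 (G/A), 10 (C/T), 13 (A/T), 15 (G/A), 16 (G/T).
There are 6 differences over 22 sites, so p = 6/22 = 0.2727.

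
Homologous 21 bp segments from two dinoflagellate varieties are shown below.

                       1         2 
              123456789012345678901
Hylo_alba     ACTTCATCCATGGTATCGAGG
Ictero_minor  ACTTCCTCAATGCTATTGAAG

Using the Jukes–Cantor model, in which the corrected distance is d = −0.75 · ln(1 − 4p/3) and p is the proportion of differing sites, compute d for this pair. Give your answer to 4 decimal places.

0.2865

Differing sites — 6:A/C; 9:C/A; 13:G/C; 17:C/T; 20:G/A.
p = 5/21 = 0.238095.
d = −0.75 · ln(1 − (4/3)·0.238095) = −0.75 · ln(0.682540) = −0.75 · (-0.381934) = 0.2865.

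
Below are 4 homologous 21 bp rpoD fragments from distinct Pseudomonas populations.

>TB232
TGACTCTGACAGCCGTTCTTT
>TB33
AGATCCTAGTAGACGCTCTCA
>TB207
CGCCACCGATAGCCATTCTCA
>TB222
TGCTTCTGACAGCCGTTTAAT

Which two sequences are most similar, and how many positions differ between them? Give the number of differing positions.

Pairwise Hamming distances:
  TB232 vs TB33: 10
  TB232 vs TB207: 8
  TB232 vs TB222: 5
  TB33 vs TB207: 10
  TB33 vs TB222: 12
  TB207 vs TB222: 10
The smallest is 5, between TB232 and TB222.

5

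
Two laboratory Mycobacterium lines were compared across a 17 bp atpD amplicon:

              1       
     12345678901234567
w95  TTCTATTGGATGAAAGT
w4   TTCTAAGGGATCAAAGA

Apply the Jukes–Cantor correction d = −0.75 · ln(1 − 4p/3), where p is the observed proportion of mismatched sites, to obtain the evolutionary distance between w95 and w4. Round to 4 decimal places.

Differing sites — 6:T/A; 7:T/G; 12:G/C; 17:T/A.
p = 4/17 = 0.235294.
d = −0.75 · ln(1 − (4/3)·0.235294) = −0.75 · ln(0.686275) = −0.75 · (-0.376477) = 0.2824.

0.2824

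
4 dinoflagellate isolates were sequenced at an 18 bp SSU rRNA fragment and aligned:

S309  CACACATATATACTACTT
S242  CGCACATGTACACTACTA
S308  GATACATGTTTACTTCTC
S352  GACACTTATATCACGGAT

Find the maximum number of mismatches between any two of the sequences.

Pairwise Hamming distances:
  S309 vs S242: 4
  S309 vs S308: 6
  S309 vs S352: 8
  S242 vs S308: 7
  S242 vs S352: 12
  S308 vs S352: 11
The largest is 12, between S242 and S352.

12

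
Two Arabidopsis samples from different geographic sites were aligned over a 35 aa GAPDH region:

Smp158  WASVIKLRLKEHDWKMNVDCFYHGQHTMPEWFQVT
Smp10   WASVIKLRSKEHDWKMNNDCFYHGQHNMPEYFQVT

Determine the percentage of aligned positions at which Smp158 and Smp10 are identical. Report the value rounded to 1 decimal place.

88.6%

The sequences differ at positions 9 (L/S), 18 (V/N), 27 (T/N), 31 (W/Y).
31 of the 35 sites match, so the percent identity is 31/35 × 100 = 88.6%.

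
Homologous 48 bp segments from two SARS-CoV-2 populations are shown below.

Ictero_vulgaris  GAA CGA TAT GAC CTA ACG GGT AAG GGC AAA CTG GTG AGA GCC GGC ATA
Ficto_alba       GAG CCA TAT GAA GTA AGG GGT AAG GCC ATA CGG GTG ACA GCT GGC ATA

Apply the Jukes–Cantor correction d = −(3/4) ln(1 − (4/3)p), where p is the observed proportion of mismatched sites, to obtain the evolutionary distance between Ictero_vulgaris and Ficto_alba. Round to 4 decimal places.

The sequences differ at positions 3 (A/G), 5 (G/C), 12 (C/A), 13 (C/G), 17 (C/G), 26 (G/C), 29 (A/T), 32 (T/G), 38 (G/C), 42 (C/T).
p = 10/48 = 0.208333.
d = −0.75 · ln(1 − (4/3)·0.208333) = −0.75 · ln(0.722223) = −0.75 · (-0.325421) = 0.2441.

0.2441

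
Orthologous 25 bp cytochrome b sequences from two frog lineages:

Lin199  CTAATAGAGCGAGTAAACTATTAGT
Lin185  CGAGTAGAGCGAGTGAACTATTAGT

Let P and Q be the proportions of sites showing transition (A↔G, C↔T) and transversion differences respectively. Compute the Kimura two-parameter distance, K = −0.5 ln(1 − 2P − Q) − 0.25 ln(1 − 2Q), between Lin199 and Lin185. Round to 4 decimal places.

Differing sites — 2:T/G (Tv); 4:A/G (Ti); 15:A/G (Ti).
Of the 3 differences, 2 transitions and 1 transversion over 25 sites: P = 2/25 = 0.080000, Q = 1/25 = 0.040000.
d = −0.5·ln(0.800000) − 0.25·ln(0.920000) = −0.5·(-0.223144) − 0.25·(-0.083382) = 0.1324.

0.1324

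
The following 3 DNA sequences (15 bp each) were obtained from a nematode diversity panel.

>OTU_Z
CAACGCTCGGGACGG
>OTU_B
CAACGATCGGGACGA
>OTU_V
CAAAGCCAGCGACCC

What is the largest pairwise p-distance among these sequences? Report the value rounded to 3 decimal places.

0.467

Pairwise Hamming distances:
  OTU_Z vs OTU_B: 2
  OTU_Z vs OTU_V: 6
  OTU_B vs OTU_V: 7
The largest is 7 mismatches, between OTU_B and OTU_V; p = 7/15 = 0.467.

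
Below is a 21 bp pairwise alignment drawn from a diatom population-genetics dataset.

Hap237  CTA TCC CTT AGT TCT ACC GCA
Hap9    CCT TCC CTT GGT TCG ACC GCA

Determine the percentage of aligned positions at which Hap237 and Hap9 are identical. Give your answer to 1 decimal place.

81.0%

Mismatches occur at site 2 (T↔C), site 3 (A↔T), site 10 (A↔G), site 15 (T↔G).
17 of the 21 sites match, so the percent identity is 17/21 × 100 = 81.0%.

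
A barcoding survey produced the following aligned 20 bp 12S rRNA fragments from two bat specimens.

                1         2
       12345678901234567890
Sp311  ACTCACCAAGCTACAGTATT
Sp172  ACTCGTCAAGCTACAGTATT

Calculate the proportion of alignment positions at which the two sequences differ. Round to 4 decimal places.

Differing sites — 5:A/G; 6:C/T.
There are 2 differences over 20 sites, so p = 2/20 = 0.1000.

0.1000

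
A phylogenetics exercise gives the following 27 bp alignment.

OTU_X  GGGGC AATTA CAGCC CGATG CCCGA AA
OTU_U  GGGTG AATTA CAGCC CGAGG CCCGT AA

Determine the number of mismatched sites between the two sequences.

Differing sites — 4:G/T; 5:C/G; 19:T/G; 25:A/T.
That gives 4 mismatches out of 27 aligned sites, so the Hamming distance is 4.

4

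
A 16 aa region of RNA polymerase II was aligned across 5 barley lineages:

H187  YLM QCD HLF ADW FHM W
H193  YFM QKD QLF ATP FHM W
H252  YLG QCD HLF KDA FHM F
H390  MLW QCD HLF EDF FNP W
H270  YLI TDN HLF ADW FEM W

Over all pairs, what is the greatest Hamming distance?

10

Pairwise Hamming distances:
  H187 vs H193: 5
  H187 vs H252: 4
  H187 vs H390: 6
  H187 vs H270: 5
  H193 vs H252: 8
  H193 vs H390: 10
  H193 vs H270: 9
  H252 vs H390: 7
  H252 vs H270: 8
  H390 vs H270: 9
The largest is 10, between H193 and H390.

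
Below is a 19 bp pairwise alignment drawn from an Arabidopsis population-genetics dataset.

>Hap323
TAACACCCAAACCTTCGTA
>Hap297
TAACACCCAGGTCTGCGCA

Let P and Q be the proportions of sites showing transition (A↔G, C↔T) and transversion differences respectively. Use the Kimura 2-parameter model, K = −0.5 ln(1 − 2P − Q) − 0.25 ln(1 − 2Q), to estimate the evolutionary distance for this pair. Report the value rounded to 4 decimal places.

0.3487

Mismatches occur at site 10 (A↔G, transition), site 11 (A↔G, transition), site 12 (C↔T, transition), site 15 (T↔G, transversion), site 18 (T↔C, transition).
Of the 5 differences, 4 transitions and 1 transversion over 19 sites: P = 4/19 = 0.210526, Q = 1/19 = 0.052632.
d = −0.5·ln(0.526316) − 0.25·ln(0.894736) = −0.5·(-0.641853) − 0.25·(-0.111227) = 0.3487.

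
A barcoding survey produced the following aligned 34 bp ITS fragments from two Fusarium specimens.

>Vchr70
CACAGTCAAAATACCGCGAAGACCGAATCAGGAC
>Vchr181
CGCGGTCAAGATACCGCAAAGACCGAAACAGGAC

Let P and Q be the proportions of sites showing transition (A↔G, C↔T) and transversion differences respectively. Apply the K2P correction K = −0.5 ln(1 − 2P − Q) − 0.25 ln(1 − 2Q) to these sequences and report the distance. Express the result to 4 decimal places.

0.1689

Differing sites — 2:A/G (Ti); 4:A/G (Ti); 10:A/G (Ti); 18:G/A (Ti); 28:T/A (Tv).
Of the 5 differences, 4 transitions and 1 transversion over 34 sites: P = 4/34 = 0.117647, Q = 1/34 = 0.029412.
d = −0.5·ln(0.735294) − 0.25·ln(0.941176) = −0.5·(-0.307485) − 0.25·(-0.060625) = 0.1689.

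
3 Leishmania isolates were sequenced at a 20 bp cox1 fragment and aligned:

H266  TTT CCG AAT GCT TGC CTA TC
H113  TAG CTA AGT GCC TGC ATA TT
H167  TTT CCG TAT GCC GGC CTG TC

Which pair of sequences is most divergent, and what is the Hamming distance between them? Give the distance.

Pairwise Hamming distances:
  H266 vs H113: 8
  H266 vs H167: 4
  H113 vs H167: 10
The largest is 10, between H113 and H167.

10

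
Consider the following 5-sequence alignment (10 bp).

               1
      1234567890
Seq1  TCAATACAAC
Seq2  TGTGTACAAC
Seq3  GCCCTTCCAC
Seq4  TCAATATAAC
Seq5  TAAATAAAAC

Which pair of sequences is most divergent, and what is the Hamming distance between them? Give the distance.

7

Pairwise Hamming distances:
  Seq1 vs Seq2: 3
  Seq1 vs Seq3: 5
  Seq1 vs Seq4: 1
  Seq1 vs Seq5: 2
  Seq2 vs Seq3: 6
  Seq2 vs Seq4: 4
  Seq2 vs Seq5: 4
  Seq3 vs Seq4: 6
  Seq3 vs Seq5: 7
  Seq4 vs Seq5: 2
The largest is 7, between Seq3 and Seq5.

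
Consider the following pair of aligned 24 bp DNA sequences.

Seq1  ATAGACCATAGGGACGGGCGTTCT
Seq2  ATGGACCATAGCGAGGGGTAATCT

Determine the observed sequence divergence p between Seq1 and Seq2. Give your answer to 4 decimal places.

0.2500

The sequences differ at positions 3 (A/G), 12 (G/C), 15 (C/G), 19 (C/T), 20 (G/A), 21 (T/A).
There are 6 differences over 24 sites, so p = 6/24 = 0.2500.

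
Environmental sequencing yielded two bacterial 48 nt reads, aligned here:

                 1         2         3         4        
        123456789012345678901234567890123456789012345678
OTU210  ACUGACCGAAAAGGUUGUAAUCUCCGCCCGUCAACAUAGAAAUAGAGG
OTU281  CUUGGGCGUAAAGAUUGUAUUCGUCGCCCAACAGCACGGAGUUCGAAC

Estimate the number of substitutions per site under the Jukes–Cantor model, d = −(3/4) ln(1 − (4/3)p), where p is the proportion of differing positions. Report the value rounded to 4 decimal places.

0.5627

The sequences differ at positions 1 (A/C), 2 (C/U), 5 (A/G), 6 (C/G), 9 (A/U), 14 (G/A), 20 (A/U), 23 (U/G), 24 (C/U), 30 (G/A), 31 (U/A), 34 (A/G), 37 (U/C), 38 (A/G), 41 (A/G), 42 (A/U), 44 (A/C), 47 (G/A), 48 (G/C).
p = 19/48 = 0.395833.
d = −0.75 · ln(1 − (4/3)·0.395833) = −0.75 · ln(0.472223) = −0.75 · (-0.750304) = 0.5627.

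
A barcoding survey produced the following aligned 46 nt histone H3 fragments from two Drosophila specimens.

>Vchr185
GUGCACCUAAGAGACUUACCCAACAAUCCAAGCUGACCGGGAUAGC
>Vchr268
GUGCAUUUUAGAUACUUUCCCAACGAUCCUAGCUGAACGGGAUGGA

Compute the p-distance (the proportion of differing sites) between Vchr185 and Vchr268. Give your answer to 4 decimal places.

0.2174

Mismatches occur at site 6 (C/U), site 7 (C/U), site 9 (A/U), site 13 (G/U), site 18 (A/U), site 25 (A/G), site 30 (A/U), site 37 (C/A), site 44 (A/G), site 46 (C/A).
There are 10 differences over 46 sites, so p = 10/46 = 0.2174.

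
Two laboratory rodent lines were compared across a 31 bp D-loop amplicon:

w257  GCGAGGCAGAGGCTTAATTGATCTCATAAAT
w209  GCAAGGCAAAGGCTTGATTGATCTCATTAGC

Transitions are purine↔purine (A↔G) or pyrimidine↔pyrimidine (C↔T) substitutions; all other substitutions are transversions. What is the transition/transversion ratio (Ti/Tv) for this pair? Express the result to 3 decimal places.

Differing sites — 3:G/A (Ti); 9:G/A (Ti); 16:A/G (Ti); 28:A/T (Tv); 30:A/G (Ti); 31:T/C (Ti).
Of the 6 differences, 5 transitions and 1 transversion, so Ti/Tv = 5/1 = 5.000.

5.000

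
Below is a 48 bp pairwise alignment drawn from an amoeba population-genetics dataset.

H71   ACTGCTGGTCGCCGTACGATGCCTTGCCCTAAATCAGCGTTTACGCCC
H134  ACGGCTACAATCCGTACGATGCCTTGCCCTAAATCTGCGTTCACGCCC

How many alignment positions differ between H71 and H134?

8

Differing sites — 3:T/G; 7:G/A; 8:G/C; 9:T/A; 10:C/A; 11:G/T; 36:A/T; 42:T/C.
That gives 8 mismatches out of 48 aligned sites, so the Hamming distance is 8.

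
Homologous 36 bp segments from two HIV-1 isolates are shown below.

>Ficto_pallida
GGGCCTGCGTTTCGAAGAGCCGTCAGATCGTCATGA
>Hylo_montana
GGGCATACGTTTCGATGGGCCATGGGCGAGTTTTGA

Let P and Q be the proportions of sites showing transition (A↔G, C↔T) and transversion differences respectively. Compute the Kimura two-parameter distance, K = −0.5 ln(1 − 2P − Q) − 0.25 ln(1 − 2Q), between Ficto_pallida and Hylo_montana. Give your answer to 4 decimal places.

The sequences differ at positions 5 (C/A, transversion), 7 (G/A, transition), 16 (A/T, transversion), 18 (A/G, transition), 22 (G/A, transition), 24 (C/G, transversion), 25 (A/G, transition), 27 (A/C, transversion), 28 (T/G, transversion), 29 (C/A, transversion), 32 (C/T, transition), 33 (A/T, transversion).
Of the 12 differences, 5 transitions and 7 transversions over 36 sites: P = 5/36 = 0.138889, Q = 7/36 = 0.194444.
d = −0.5·ln(0.527778) − 0.25·ln(0.611112) = −0.5·(-0.639080) − 0.25·(-0.492475) = 0.4427.

0.4427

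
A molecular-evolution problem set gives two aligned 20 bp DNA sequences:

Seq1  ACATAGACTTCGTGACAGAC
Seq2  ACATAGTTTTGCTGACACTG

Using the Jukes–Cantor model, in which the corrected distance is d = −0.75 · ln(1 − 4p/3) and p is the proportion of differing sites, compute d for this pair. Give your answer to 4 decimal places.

0.4715

Mismatches occur at site 7 (A↔T), site 8 (C↔T), site 11 (C↔G), site 12 (G↔C), site 18 (G↔C), site 19 (A↔T), site 20 (C↔G).
p = 7/20 = 0.350000.
d = −0.75 · ln(1 − (4/3)·0.350000) = −0.75 · ln(0.533333) = −0.75 · (-0.628609) = 0.4715.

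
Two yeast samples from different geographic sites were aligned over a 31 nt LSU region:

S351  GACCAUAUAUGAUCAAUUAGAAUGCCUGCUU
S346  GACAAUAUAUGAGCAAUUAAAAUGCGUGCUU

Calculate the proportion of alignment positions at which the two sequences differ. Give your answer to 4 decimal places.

0.1290

Mismatches occur at site 4 (C/A), site 13 (U/G), site 20 (G/A), site 26 (C/G).
There are 4 differences over 31 sites, so p = 4/31 = 0.1290.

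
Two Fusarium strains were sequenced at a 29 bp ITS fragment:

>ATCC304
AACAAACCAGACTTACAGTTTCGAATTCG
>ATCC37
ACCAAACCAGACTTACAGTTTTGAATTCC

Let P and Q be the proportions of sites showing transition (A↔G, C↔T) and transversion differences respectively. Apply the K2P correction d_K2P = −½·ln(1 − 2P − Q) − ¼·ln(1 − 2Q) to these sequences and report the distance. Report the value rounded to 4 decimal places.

0.1113

The sequences differ at positions 2 (A/C, transversion), 22 (C/T, transition), 29 (G/C, transversion).
Of the 3 differences, 1 transition and 2 transversions over 29 sites: P = 1/29 = 0.034483, Q = 2/29 = 0.068966.
d = −0.5·ln(0.862068) − 0.25·ln(0.862068) = −0.5·(-0.148421) − 0.25·(-0.148421) = 0.1113.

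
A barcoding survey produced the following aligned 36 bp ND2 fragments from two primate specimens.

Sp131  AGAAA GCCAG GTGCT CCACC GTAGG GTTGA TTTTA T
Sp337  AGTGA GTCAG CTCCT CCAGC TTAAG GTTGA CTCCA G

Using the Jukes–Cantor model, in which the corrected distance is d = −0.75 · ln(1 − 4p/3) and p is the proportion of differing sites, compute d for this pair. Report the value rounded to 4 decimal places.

0.4408

Mismatches occur at site 3 (A/T), site 4 (A/G), site 7 (C/T), site 11 (G/C), site 13 (G/C), site 19 (C/G), site 21 (G/T), site 24 (G/A), site 31 (T/C), site 33 (T/C), site 34 (T/C), site 36 (T/G).
p = 12/36 = 0.333333.
d = −0.75 · ln(1 − (4/3)·0.333333) = −0.75 · ln(0.555556) = −0.75 · (-0.587786) = 0.4408.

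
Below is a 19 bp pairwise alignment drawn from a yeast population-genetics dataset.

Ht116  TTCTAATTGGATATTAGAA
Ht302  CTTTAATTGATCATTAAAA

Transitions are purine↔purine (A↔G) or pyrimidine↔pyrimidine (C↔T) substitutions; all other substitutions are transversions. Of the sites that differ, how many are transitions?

The sequences differ at positions 1 (T/C, transition), 3 (C/T, transition), 10 (G/A, transition), 11 (A/T, transversion), 12 (T/C, transition), 17 (G/A, transition).
Of the 6 differences, 5 transitions and 1 transversion, so the answer is 5.

5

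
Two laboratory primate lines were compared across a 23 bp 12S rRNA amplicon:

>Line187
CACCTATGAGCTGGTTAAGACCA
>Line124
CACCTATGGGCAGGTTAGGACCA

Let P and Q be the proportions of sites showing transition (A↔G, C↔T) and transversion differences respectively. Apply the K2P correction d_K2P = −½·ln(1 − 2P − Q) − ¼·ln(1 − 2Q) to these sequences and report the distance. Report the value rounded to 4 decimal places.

Differing sites — 9:A/G (Ti); 12:T/A (Tv); 18:A/G (Ti).
Of the 3 differences, 2 transitions and 1 transversion over 23 sites: P = 2/23 = 0.086957, Q = 1/23 = 0.043478.
d = −0.5·ln(0.782608) − 0.25·ln(0.913044) = −0.5·(-0.245123) − 0.25·(-0.090971) = 0.1453.

0.1453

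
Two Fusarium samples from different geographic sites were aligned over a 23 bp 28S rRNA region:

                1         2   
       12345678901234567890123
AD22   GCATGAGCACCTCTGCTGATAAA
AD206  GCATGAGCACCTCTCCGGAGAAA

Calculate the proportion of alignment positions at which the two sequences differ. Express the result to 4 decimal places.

0.1304

Differing sites — 15:G/C; 17:T/G; 20:T/G.
There are 3 differences over 23 sites, so p = 3/23 = 0.1304.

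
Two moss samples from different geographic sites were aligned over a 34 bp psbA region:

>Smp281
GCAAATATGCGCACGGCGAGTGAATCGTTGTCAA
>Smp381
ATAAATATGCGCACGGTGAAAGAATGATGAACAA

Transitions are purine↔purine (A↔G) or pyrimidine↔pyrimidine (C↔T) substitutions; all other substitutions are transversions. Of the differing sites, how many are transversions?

4

Differing sites — 1:G/A (Ti); 2:C/T (Ti); 17:C/T (Ti); 20:G/A (Ti); 21:T/A (Tv); 26:C/G (Tv); 27:G/A (Ti); 29:T/G (Tv); 30:G/A (Ti); 31:T/A (Tv).
Of the 10 differences, 6 transitions and 4 transversions, so the answer is 4.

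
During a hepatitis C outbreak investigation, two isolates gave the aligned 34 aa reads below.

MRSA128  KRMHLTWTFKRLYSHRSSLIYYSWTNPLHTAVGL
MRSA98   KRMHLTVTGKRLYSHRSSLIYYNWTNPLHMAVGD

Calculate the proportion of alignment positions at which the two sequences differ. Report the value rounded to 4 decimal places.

Differing sites — 7:W/V; 9:F/G; 23:S/N; 30:T/M; 34:L/D.
There are 5 differences over 34 sites, so p = 5/34 = 0.1471.

0.1471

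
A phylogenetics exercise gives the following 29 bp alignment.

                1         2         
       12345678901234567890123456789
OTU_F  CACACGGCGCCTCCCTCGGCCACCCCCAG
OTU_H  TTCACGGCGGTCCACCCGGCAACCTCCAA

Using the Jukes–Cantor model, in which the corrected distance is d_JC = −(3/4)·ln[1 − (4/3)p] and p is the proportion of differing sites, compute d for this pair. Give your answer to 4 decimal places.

0.4618

Mismatches occur at site 1 (C→T), site 2 (A→T), site 10 (C→G), site 11 (C→T), site 12 (T→C), site 14 (C→A), site 16 (T→C), site 21 (C→A), site 25 (C→T), site 29 (G→A).
p = 10/29 = 0.344828.
d = −0.75 · ln(1 − (4/3)·0.344828) = −0.75 · ln(0.540229) = −0.75 · (-0.615762) = 0.4618.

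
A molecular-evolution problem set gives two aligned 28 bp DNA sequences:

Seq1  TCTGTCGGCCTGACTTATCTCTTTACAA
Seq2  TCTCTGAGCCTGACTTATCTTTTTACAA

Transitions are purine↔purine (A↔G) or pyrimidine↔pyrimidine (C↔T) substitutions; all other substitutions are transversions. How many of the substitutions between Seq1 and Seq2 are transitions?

2

Differing sites — 4:G/C (Tv); 6:C/G (Tv); 7:G/A (Ti); 21:C/T (Ti).
Of the 4 differences, 2 transitions and 2 transversions, so the answer is 2.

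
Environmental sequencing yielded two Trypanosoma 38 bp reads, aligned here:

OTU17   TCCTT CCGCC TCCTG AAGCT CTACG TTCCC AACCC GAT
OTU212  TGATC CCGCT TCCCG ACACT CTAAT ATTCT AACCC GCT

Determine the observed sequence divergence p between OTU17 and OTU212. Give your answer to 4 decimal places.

0.3421

Differing sites — 2:C/G; 3:C/A; 5:T/C; 10:C/T; 14:T/C; 17:A/C; 18:G/A; 24:C/A; 25:G/T; 26:T/A; 28:C/T; 30:C/T; 37:A/C.
There are 13 differences over 38 sites, so p = 13/38 = 0.3421.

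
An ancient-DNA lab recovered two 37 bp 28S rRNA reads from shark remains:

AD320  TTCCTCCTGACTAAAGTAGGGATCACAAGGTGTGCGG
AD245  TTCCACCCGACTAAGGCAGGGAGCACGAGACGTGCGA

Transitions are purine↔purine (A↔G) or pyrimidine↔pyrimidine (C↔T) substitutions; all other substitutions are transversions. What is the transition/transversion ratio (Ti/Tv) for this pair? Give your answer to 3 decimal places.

3.500

Mismatches occur at site 5 (T→A, transversion), site 8 (T→C, transition), site 15 (A→G, transition), site 17 (T→C, transition), site 23 (T→G, transversion), site 27 (A→G, transition), site 30 (G→A, transition), site 31 (T→C, transition), site 37 (G→A, transition).
Of the 9 differences, 7 transitions and 2 transversions, so Ti/Tv = 7/2 = 3.500.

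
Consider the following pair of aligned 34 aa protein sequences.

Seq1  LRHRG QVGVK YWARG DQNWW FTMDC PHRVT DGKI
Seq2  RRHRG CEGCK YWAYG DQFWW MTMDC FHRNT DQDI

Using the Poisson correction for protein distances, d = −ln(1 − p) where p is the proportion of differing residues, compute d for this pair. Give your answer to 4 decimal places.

0.3909

Mismatches occur at site 1 (L→R), site 6 (Q→C), site 7 (V→E), site 9 (V→C), site 14 (R→Y), site 18 (N→F), site 21 (F→M), site 26 (P→F), site 29 (V→N), site 32 (G→Q), site 33 (K→D).
p = 11/34 = 0.323529.
d = −ln(1 − 0.323529) = −ln(0.676471) = 0.3909.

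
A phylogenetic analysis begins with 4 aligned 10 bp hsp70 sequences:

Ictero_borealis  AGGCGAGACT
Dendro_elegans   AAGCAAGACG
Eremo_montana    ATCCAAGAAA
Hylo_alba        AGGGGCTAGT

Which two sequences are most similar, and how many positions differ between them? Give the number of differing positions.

3

Pairwise Hamming distances:
  Ictero_borealis vs Dendro_elegans: 3
  Ictero_borealis vs Eremo_montana: 5
  Ictero_borealis vs Hylo_alba: 4
  Dendro_elegans vs Eremo_montana: 4
  Dendro_elegans vs Hylo_alba: 7
  Eremo_montana vs Hylo_alba: 8
The smallest is 3, between Ictero_borealis and Dendro_elegans.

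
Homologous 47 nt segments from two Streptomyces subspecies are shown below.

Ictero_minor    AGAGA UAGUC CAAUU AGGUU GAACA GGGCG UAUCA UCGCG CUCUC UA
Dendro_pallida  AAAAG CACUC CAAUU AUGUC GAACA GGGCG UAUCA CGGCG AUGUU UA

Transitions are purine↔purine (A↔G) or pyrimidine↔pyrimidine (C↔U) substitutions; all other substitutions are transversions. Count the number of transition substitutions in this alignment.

7

Mismatches occur at site 2 (G/A, transition), site 4 (G/A, transition), site 5 (A/G, transition), site 6 (U/C, transition), site 8 (G/C, transversion), site 17 (G/U, transversion), site 20 (U/C, transition), site 36 (U/C, transition), site 37 (C/G, transversion), site 41 (C/A, transversion), site 43 (C/G, transversion), site 45 (C/U, transition).
Of the 12 differences, 7 transitions and 5 transversions, so the answer is 7.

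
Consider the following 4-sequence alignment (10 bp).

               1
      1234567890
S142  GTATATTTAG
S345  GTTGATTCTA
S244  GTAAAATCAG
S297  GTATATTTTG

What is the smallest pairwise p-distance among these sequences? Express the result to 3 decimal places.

Pairwise Hamming distances:
  S142 vs S345: 5
  S142 vs S244: 3
  S142 vs S297: 1
  S345 vs S244: 5
  S345 vs S297: 4
  S244 vs S297: 4
The smallest is 1 mismatch, between S142 and S297; p = 1/10 = 0.100.

0.100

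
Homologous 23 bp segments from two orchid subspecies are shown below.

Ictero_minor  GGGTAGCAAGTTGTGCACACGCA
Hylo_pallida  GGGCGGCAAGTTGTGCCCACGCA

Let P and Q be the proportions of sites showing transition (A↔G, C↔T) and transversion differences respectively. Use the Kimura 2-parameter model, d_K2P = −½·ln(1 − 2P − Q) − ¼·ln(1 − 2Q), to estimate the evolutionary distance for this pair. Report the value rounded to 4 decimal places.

0.1453

Mismatches occur at site 4 (T→C, transition), site 5 (A→G, transition), site 17 (A→C, transversion).
Of the 3 differences, 2 transitions and 1 transversion over 23 sites: P = 2/23 = 0.086957, Q = 1/23 = 0.043478.
d = −0.5·ln(0.782608) − 0.25·ln(0.913044) = −0.5·(-0.245123) − 0.25·(-0.090971) = 0.1453.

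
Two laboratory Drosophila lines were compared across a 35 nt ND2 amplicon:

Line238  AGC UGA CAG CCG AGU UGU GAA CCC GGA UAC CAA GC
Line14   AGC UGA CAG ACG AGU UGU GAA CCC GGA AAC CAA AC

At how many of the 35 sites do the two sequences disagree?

3

Mismatches occur at site 10 (C→A), site 28 (U→A), site 34 (G→A).
That gives 3 mismatches out of 35 aligned sites, so the Hamming distance is 3.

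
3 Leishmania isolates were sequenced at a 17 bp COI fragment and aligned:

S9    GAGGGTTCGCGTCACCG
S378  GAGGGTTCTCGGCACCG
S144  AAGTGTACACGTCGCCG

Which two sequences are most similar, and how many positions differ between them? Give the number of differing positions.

2

Pairwise Hamming distances:
  S9 vs S378: 2
  S9 vs S144: 5
  S378 vs S144: 6
The smallest is 2, between S9 and S378.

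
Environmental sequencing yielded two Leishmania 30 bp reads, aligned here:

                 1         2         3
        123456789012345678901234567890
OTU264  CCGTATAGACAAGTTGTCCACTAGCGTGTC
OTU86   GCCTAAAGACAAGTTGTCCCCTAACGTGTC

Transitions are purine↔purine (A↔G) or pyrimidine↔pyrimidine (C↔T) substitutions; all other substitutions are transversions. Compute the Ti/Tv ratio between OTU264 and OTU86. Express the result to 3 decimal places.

The sequences differ at positions 1 (C/G, transversion), 3 (G/C, transversion), 6 (T/A, transversion), 20 (A/C, transversion), 24 (G/A, transition).
Of the 5 differences, 1 transition and 4 transversions, so Ti/Tv = 1/4 = 0.250.

0.250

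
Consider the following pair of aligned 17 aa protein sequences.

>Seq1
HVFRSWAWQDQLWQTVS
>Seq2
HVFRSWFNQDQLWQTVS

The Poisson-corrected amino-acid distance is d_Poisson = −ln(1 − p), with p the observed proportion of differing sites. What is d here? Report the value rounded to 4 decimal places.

Mismatches occur at site 7 (A→F), site 8 (W→N).
p = 2/17 = 0.117647.
d = −ln(1 − 0.117647) = −ln(0.882353) = 0.1252.

0.1252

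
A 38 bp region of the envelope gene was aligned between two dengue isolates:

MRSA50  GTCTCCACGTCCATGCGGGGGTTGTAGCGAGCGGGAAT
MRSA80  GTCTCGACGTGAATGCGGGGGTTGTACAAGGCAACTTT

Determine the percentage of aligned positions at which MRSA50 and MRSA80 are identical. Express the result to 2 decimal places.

68.42%

Mismatches occur at site 6 (C→G), site 11 (C→G), site 12 (C→A), site 27 (G→C), site 28 (C→A), site 29 (G→A), site 30 (A→G), site 33 (G→A), site 34 (G→A), site 35 (G→C), site 36 (A→T), site 37 (A→T).
26 of the 38 sites match, so the percent identity is 26/38 × 100 = 68.42%.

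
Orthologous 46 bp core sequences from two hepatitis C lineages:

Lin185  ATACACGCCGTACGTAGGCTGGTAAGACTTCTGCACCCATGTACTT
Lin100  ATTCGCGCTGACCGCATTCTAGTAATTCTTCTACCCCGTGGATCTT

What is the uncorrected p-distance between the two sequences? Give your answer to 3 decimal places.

0.391

Mismatches occur at site 3 (A→T), site 5 (A→G), site 9 (C→T), site 11 (T→A), site 12 (A→C), site 15 (T→C), site 17 (G→T), site 18 (G→T), site 21 (G→A), site 26 (G→T), site 27 (A→T), site 33 (G→A), site 35 (A→C), site 38 (C→G), site 39 (A→T), site 40 (T→G), site 42 (T→A), site 43 (A→T).
There are 18 differences over 46 sites, so p = 18/46 = 0.391.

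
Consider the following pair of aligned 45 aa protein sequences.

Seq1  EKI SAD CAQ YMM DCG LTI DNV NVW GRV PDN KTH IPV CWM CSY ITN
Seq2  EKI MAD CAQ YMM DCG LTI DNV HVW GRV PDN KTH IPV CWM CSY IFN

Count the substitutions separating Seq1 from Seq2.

3

The sequences differ at positions 4 (S/M), 22 (N/H), 44 (T/F).
That gives 3 mismatches out of 45 aligned sites, so the Hamming distance is 3.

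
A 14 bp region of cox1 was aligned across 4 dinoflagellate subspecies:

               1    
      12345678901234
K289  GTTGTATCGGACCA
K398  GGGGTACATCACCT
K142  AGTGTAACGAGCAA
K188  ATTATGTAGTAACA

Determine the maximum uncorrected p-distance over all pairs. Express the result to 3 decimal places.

Pairwise Hamming distances:
  K289 vs K398: 7
  K289 vs K142: 6
  K289 vs K188: 6
  K398 vs K142: 9
  K398 vs K188: 10
  K142 vs K188: 9
The largest is 10 mismatches, between K398 and K188; p = 10/14 = 0.714.

0.714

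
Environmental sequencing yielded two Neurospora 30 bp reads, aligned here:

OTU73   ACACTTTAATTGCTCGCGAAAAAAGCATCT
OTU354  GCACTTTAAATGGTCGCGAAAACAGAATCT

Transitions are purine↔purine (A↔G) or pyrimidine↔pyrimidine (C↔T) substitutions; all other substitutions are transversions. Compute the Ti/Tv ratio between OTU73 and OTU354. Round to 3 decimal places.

0.250

Differing sites — 1:A/G (Ti); 10:T/A (Tv); 13:C/G (Tv); 23:A/C (Tv); 26:C/A (Tv).
Of the 5 differences, 1 transition and 4 transversions, so Ti/Tv = 1/4 = 0.250.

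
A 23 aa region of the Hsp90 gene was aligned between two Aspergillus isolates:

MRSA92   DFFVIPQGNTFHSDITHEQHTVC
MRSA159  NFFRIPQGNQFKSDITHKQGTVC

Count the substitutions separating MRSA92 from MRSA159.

6

Differing sites — 1:D/N; 4:V/R; 10:T/Q; 12:H/K; 18:E/K; 20:H/G.
That gives 6 mismatches out of 23 aligned sites, so the Hamming distance is 6.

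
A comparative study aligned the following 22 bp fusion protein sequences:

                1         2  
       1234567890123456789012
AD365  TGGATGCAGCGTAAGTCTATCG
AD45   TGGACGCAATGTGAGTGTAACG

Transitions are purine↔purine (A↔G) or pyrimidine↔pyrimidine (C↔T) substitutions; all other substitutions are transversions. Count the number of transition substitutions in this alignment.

4

Differing sites — 5:T/C (Ti); 9:G/A (Ti); 10:C/T (Ti); 13:A/G (Ti); 17:C/G (Tv); 20:T/A (Tv).
Of the 6 differences, 4 transitions and 2 transversions, so the answer is 4.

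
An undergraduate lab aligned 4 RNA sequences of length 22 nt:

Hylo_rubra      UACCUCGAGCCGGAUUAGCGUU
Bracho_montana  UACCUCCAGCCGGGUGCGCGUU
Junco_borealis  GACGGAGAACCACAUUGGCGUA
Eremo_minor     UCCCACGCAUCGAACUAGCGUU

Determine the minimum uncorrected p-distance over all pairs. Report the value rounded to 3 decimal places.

Pairwise Hamming distances:
  Hylo_rubra vs Bracho_montana: 4
  Hylo_rubra vs Junco_borealis: 9
  Hylo_rubra vs Eremo_minor: 7
  Bracho_montana vs Junco_borealis: 12
  Bracho_montana vs Eremo_minor: 11
  Junco_borealis vs Eremo_minor: 12
The smallest is 4 mismatches, between Hylo_rubra and Bracho_montana; p = 4/22 = 0.182.

0.182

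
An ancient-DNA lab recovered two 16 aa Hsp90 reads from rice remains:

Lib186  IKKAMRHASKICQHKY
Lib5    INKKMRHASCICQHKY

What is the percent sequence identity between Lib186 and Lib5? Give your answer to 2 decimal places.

Mismatches occur at site 2 (K↔N), site 4 (A↔K), site 10 (K↔C).
13 of the 16 sites match, so the percent identity is 13/16 × 100 = 81.25%.

81.25%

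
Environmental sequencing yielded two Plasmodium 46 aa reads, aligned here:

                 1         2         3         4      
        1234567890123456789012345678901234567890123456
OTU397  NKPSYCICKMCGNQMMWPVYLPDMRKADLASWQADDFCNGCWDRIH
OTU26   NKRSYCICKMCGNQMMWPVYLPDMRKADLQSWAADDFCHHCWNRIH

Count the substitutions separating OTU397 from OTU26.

The sequences differ at positions 3 (P/R), 30 (A/Q), 33 (Q/A), 39 (N/H), 40 (G/H), 43 (D/N).
That gives 6 mismatches out of 46 aligned sites, so the Hamming distance is 6.

6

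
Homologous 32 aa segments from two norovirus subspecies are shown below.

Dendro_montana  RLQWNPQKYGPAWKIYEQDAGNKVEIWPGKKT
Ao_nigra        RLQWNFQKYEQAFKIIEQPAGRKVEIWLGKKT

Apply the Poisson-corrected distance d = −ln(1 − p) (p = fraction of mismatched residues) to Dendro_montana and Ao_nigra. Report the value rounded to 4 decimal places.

0.2877

Mismatches occur at site 6 (P↔F), site 10 (G↔E), site 11 (P↔Q), site 13 (W↔F), site 16 (Y↔I), site 19 (D↔P), site 22 (N↔R), site 28 (P↔L).
p = 8/32 = 0.250000.
d = −ln(1 − 0.250000) = −ln(0.750000) = 0.2877.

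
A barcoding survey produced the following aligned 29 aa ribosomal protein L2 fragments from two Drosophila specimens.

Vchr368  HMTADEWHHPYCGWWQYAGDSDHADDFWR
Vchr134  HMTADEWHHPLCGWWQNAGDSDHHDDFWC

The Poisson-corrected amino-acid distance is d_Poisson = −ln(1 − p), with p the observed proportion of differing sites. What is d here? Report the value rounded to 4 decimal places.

0.1484

The sequences differ at positions 11 (Y/L), 17 (Y/N), 24 (A/H), 29 (R/C).
p = 4/29 = 0.137931.
d = −ln(1 − 0.137931) = −ln(0.862069) = 0.1484.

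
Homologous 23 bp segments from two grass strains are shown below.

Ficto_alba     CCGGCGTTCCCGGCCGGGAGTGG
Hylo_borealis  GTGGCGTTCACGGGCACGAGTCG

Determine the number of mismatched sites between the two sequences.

The sequences differ at positions 1 (C/G), 2 (C/T), 10 (C/A), 14 (C/G), 16 (G/A), 17 (G/C), 22 (G/C).
That gives 7 mismatches out of 23 aligned sites, so the Hamming distance is 7.

7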